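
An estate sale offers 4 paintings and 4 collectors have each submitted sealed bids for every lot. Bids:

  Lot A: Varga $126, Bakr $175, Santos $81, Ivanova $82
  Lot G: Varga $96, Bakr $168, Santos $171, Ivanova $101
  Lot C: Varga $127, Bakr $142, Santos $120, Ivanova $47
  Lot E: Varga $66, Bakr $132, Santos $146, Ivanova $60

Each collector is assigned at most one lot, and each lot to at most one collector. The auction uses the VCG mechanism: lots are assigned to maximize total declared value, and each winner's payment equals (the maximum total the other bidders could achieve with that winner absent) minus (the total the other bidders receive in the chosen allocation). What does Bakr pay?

Bakr pays $6.

Efficient allocation: Varga→Lot C ($127), Bakr→Lot A ($175), Santos→Lot E ($146), Ivanova→Lot G ($101); total welfare W = $549.
Bakr receives Lot A at value $175, so the others get W − 175 = $374.
Without Bakr: best allocation of the remaining 3 bidders over all 4 lots is Varga→Lot C ($127), Santos→Lot G ($171), Ivanova→Lot A ($82), total $380.
VCG payment = (others' best without Bakr) − (others' welfare with Bakr) = 380 − 374 = $6.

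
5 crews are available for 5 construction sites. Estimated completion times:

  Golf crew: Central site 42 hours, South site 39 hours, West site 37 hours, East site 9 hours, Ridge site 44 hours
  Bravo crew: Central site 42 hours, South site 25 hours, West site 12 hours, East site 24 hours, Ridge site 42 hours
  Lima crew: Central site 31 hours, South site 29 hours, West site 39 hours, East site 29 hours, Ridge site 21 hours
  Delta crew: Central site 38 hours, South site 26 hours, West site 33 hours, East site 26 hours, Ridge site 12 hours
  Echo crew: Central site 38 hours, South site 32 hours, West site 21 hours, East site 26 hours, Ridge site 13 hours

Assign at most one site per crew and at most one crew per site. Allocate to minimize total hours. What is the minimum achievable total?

Minimum total: 91 hours

Optimal: Golf crew→East site (9 hours), Bravo crew→West site (12 hours), Lima crew→Central site (31 hours), Delta crew→South site (26 hours), Echo crew→Ridge site (13 hours) — total 9+12+31+26+13 = 91 hours.
Next-best assignment: Golf crew→East site, Bravo crew→West site, Lima crew→Central site, Delta crew→Ridge site, Echo crew→South site = 96 hours.
Every other assignment is strictly worse.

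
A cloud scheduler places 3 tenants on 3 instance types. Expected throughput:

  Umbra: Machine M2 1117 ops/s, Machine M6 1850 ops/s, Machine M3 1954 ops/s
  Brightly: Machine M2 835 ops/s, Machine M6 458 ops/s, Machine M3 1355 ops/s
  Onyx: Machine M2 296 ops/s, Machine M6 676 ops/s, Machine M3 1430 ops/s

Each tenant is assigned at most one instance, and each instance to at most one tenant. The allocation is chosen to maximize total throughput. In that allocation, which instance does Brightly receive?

Optimal: Umbra→Machine M6 (1850 ops/s), Brightly→Machine M2 (835 ops/s), Onyx→Machine M3 (1430 ops/s) — total 1850+835+1430 = 4115 ops/s.
Row-greedy (each tenant in turn takes its best remaining instance) gives 3465 ops/s, worse by 650.
Swapping Onyx↔Brightly (Onyx→Machine M2 296 ops/s, Brightly→Machine M3 1355 ops/s) loses 614.
Brightly's own top instance is Machine M3 (1355 ops/s), but forcing Brightly→Machine M3 and reassigning the rest optimally gives only 3501 ops/s — worse by 614.

Brightly receives Machine M2.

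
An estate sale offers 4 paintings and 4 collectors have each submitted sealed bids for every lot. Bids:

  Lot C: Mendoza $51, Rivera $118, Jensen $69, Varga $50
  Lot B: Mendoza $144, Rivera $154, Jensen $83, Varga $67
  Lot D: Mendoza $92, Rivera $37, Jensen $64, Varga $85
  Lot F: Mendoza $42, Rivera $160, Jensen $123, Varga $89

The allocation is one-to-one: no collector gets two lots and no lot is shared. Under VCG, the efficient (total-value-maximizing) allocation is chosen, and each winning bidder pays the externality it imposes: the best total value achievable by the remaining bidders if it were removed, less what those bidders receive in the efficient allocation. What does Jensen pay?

Efficient allocation: Mendoza→Lot B ($144), Rivera→Lot C ($118), Jensen→Lot F ($123), Varga→Lot D ($85); total welfare W = $470.
Jensen receives Lot F at value $123, so the others get W − 123 = $347.
Without Jensen: best allocation of the remaining 3 bidders over all 4 lots is Mendoza→Lot B ($144), Rivera→Lot F ($160), Varga→Lot D ($85), total $389.
VCG payment = (others' best without Jensen) − (others' welfare with Jensen) = 389 − 347 = $42.

Jensen pays $42.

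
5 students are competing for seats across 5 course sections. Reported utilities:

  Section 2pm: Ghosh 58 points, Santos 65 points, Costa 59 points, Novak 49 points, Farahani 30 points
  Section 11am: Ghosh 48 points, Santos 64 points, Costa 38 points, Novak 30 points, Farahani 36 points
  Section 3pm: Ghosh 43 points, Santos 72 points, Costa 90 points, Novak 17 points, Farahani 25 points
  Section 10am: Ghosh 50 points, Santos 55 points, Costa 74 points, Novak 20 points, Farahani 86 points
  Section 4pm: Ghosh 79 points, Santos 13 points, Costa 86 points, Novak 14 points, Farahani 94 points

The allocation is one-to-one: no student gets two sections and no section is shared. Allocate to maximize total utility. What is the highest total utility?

Optimal: Ghosh→Section 4pm (79 points), Santos→Section 11am (64 points), Costa→Section 3pm (90 points), Novak→Section 2pm (49 points), Farahani→Section 10am (86 points) — total 79+64+90+49+86 = 368 points.
Max-entry greedy (repeatedly take the single best remaining cell) gives 329 points, worse by 39.
Swapping Farahani↔Ghosh (Farahani→Section 4pm 94 points, Ghosh→Section 10am 50 points) loses 21.

Max total: 368 points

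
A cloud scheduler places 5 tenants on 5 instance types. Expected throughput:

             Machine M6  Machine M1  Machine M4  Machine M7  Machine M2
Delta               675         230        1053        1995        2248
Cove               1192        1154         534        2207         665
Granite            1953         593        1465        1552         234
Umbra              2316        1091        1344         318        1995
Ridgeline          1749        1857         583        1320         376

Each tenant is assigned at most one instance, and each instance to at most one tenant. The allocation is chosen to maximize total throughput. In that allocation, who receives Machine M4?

Treat this as an assignment problem: match each tenant to one instance.
Optimal: Delta→Machine M2 (2248 ops/s), Cove→Machine M7 (2207 ops/s), Granite→Machine M4 (1465 ops/s), Umbra→Machine M6 (2316 ops/s), Ridgeline→Machine M1 (1857 ops/s) — total 2248+2207+1465+2316+1857 = 10093 ops/s.
Row-greedy (each tenant in turn takes its best remaining instance) gives 9609 ops/s, worse by 484.
Next-best assignment: Delta→Machine M2, Cove→Machine M7, Granite→Machine M6, Umbra→Machine M4, Ridgeline→Machine M1 = 9609 ops/s.
No other one-to-one assignment exceeds 10093 ops/s.
Granite's own top instance is Machine M6 (1953 ops/s), but forcing Granite→Machine M6 and reassigning the rest optimally gives only 9609 ops/s — worse by 484.

Granite receives Machine M4.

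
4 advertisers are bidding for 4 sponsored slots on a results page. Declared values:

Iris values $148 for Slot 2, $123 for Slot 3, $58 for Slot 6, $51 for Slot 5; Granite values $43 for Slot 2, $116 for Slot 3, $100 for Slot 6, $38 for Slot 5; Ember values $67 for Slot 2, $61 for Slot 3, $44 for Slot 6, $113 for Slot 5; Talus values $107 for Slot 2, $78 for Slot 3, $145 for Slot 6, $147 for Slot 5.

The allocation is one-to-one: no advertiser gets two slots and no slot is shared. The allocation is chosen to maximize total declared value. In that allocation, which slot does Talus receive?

This is the linear assignment problem.
Optimal: Iris→Slot 2 ($148), Granite→Slot 3 ($116), Ember→Slot 5 ($113), Talus→Slot 6 ($145) — total 148+116+113+145 = $522.
Next-best assignment: Iris→Slot 2, Granite→Slot 6, Ember→Slot 3, Talus→Slot 5 = $456.
Talus's own top slot is Slot 5 ($147), but forcing Talus→Slot 5 and reassigning the rest optimally gives only $456 — worse by 66.

Talus receives Slot 6.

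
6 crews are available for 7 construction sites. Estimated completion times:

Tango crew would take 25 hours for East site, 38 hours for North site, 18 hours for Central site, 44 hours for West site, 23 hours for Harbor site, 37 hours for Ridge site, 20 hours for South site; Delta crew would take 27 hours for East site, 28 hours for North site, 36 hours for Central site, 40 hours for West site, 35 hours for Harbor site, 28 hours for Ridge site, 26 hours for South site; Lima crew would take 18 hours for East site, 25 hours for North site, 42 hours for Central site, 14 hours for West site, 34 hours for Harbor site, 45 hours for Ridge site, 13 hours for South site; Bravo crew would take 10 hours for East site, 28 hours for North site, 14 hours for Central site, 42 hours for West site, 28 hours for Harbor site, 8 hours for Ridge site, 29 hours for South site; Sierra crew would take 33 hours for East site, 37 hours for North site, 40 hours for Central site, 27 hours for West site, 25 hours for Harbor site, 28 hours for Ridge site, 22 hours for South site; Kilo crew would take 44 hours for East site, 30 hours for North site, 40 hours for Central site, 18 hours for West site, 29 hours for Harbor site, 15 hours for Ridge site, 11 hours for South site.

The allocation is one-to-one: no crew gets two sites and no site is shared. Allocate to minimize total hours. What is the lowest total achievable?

Minimum total: 103 hours

Optimal: Tango crew→Central site (18 hours), Delta crew→East site (27 hours), Lima crew→West site (14 hours), Bravo crew→Ridge site (8 hours), Sierra crew→Harbor site (25 hours), Kilo crew→South site (11 hours) — total 18+27+14+8+25+11 = 103 hours.
Row-greedy (each crew in turn takes its cheapest remaining site) gives 121 hours, worse by 18.
No other one-to-one assignment undercuts 103 hours.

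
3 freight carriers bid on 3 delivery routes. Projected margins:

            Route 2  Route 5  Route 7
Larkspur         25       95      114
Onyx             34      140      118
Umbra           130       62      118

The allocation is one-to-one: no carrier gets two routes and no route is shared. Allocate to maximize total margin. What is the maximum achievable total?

Optimal: Larkspur→Route 7 ($114k), Onyx→Route 5 ($140k), Umbra→Route 2 ($130k) — total 114+140+130 = $384k.

Maximum total: $384k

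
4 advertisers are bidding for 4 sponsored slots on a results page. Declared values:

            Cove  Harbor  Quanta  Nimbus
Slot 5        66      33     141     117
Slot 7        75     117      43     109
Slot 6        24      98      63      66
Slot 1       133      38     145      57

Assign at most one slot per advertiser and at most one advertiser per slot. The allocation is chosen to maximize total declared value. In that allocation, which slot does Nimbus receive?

Optimal: Cove→Slot 1 ($133), Harbor→Slot 6 ($98), Quanta→Slot 5 ($141), Nimbus→Slot 7 ($109) — total 133+98+141+109 = $481.
Row-greedy (each advertiser in turn takes its best remaining slot) gives $457, worse by 24.
Next-best assignment: Cove→Slot 1, Harbor→Slot 7, Quanta→Slot 5, Nimbus→Slot 6 = $457.
Swapping Cove↔Harbor (Cove→Slot 6 $24, Harbor→Slot 1 $38) loses 169.
No other one-to-one assignment exceeds $481.
Nimbus's own top slot is Slot 5 ($117), but forcing Nimbus→Slot 5 and reassigning the rest optimally gives only $435 — worse by 46.

Nimbus receives Slot 7.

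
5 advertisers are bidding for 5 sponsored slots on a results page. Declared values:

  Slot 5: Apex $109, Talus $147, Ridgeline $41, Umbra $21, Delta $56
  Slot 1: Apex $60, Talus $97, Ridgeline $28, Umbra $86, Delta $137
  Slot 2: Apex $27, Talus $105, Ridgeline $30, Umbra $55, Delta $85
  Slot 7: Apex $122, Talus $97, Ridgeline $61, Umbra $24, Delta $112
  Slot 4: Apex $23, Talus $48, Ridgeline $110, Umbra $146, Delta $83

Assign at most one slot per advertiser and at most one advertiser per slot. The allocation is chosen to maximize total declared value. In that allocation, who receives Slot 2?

Ridgeline receives Slot 2.

Treat this as an assignment problem: match each advertiser to one slot.
Optimal: Apex→Slot 7 ($122), Talus→Slot 5 ($147), Ridgeline→Slot 2 ($30), Umbra→Slot 4 ($146), Delta→Slot 1 ($137) — total 122+147+30+146+137 = $582.
Row-greedy (each advertiser in turn takes its best remaining slot) gives $550, worse by 32.
Next-best assignment: Apex→Slot 7, Talus→Slot 5, Ridgeline→Slot 4, Umbra→Slot 2, Delta→Slot 1 = $571.
Swapping Umbra↔Talus (Umbra→Slot 5 $21, Talus→Slot 4 $48) loses 224.
Checked against all permutations: $582 is optimal.
Ridgeline's own top slot is Slot 4 ($110), but forcing Ridgeline→Slot 4 and reassigning the rest optimally gives only $571 — worse by 11.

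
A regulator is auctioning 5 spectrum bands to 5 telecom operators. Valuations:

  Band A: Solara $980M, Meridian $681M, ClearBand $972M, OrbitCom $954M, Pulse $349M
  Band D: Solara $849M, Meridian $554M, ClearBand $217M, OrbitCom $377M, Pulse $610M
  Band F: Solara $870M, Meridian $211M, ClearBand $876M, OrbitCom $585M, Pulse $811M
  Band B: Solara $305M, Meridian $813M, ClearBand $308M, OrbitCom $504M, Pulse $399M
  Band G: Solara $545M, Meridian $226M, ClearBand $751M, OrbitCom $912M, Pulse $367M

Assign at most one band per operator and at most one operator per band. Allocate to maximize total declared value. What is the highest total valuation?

Max total: $4357M

Treat this as an assignment problem: match each operator to one band.
Optimal: Solara→Band D ($849M), Meridian→Band B ($813M), ClearBand→Band A ($972M), OrbitCom→Band G ($912M), Pulse→Band F ($811M) — total 849+813+972+912+811 = $4357M.
Max-entry greedy (repeatedly take the single best remaining cell) gives $4191M, worse by 166.
Swapping OrbitCom↔Solara (OrbitCom→Band D $377M, Solara→Band G $545M) loses 839.
No other one-to-one assignment exceeds $4357M.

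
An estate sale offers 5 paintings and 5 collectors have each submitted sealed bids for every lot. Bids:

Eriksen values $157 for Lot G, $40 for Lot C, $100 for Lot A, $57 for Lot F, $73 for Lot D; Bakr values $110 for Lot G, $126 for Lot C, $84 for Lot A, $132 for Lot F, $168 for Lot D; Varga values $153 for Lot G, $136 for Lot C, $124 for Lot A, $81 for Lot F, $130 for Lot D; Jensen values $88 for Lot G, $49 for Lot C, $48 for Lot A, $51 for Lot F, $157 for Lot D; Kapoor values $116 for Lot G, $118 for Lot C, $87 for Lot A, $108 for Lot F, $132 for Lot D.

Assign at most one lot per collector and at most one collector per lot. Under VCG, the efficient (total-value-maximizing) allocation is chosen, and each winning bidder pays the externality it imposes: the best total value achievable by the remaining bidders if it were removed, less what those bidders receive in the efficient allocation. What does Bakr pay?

Efficient allocation: Eriksen→Lot G ($157), Bakr→Lot F ($132), Varga→Lot A ($124), Jensen→Lot D ($157), Kapoor→Lot C ($118); total welfare W = $688.
Bakr receives Lot F at value $132, so the others get W − 132 = $556.
Without Bakr: best allocation of the remaining 4 bidders over all 5 lots is Eriksen→Lot G ($157), Varga→Lot C ($136), Jensen→Lot D ($157), Kapoor→Lot F ($108), total $558.
VCG payment = (others' best without Bakr) − (others' welfare with Bakr) = 558 − 556 = $2.

Bakr pays $2.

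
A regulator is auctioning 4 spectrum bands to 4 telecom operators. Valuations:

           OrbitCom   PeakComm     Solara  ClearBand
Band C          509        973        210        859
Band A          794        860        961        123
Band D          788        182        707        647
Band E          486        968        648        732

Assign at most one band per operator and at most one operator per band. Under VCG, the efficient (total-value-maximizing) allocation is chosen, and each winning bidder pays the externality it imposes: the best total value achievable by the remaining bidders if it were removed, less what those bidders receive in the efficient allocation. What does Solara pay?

Efficient allocation: OrbitCom→Band D ($788M), PeakComm→Band E ($968M), Solara→Band A ($961M), ClearBand→Band C ($859M); total welfare W = $3576M.
Solara receives Band A at value $961M, so the others get W − 961 = $2615M.
Without Solara: best allocation of the remaining 3 bidders over all 4 bands is OrbitCom→Band A ($794M), PeakComm→Band E ($968M), ClearBand→Band C ($859M), total $2621M.
VCG payment = (others' best without Solara) − (others' welfare with Solara) = 2621 − 2615 = $6M.

Solara pays $6M.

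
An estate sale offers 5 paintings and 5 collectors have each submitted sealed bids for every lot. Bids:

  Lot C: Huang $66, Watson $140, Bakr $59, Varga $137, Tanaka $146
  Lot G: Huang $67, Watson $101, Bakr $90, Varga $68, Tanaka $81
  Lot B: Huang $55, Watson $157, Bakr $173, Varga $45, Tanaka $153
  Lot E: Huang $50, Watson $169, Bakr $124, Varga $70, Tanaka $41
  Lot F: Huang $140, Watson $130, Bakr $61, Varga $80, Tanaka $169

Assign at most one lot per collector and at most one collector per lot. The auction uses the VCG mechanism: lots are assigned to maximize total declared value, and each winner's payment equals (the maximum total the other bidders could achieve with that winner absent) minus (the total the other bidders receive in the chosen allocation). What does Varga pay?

Efficient allocation: Huang→Lot G ($67), Watson→Lot E ($169), Bakr→Lot B ($173), Varga→Lot C ($137), Tanaka→Lot F ($169); total welfare W = $715.
Varga receives Lot C at value $137, so the others get W − 137 = $578.
Without Varga: best allocation of the remaining 4 bidders over all 5 lots is Huang→Lot F ($140), Watson→Lot E ($169), Bakr→Lot B ($173), Tanaka→Lot C ($146), total $628.
VCG payment = (others' best without Varga) − (others' welfare with Varga) = 628 − 578 = $50.

Varga pays $50.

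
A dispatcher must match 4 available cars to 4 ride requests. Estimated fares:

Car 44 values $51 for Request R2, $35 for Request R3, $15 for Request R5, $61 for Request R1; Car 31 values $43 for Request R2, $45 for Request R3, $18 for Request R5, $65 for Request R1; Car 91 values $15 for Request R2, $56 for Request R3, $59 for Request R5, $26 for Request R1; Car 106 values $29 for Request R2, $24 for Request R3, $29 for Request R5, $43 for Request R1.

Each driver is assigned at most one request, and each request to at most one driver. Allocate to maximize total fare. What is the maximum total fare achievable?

Optimal: Car 44→Request R2 ($51), Car 31→Request R1 ($65), Car 91→Request R3 ($56), Car 106→Request R5 ($29) — total 51+65+56+29 = $201.
Max-entry greedy (repeatedly take the single best remaining cell) gives $199, worse by 2.

Max total: $201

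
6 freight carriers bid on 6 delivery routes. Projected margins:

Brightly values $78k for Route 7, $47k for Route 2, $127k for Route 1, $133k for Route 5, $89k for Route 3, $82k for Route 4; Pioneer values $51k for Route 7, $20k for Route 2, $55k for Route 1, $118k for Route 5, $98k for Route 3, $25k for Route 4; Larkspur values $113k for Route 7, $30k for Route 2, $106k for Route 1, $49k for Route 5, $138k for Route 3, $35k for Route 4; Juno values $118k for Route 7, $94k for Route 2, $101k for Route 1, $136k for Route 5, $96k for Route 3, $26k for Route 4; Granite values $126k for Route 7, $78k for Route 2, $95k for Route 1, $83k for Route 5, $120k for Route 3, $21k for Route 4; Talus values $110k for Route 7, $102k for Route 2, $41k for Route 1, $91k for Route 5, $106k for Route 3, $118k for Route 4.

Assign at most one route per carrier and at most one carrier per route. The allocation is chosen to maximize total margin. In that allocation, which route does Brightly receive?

Treat this as an assignment problem: match each carrier to one route.
Optimal: Brightly→Route 1 ($127k), Pioneer→Route 5 ($118k), Larkspur→Route 3 ($138k), Juno→Route 2 ($94k), Granite→Route 7 ($126k), Talus→Route 4 ($118k) — total 127+118+138+94+126+118 = $721k.
Swapping Juno↔Talus (Juno→Route 4 $26k, Talus→Route 2 $102k) loses 84.
Every other assignment is strictly worse.
Brightly's own top route is Route 5 ($133k), but forcing Brightly→Route 5 and reassigning the rest optimally gives only $675k — worse by 46.

Brightly receives Route 1.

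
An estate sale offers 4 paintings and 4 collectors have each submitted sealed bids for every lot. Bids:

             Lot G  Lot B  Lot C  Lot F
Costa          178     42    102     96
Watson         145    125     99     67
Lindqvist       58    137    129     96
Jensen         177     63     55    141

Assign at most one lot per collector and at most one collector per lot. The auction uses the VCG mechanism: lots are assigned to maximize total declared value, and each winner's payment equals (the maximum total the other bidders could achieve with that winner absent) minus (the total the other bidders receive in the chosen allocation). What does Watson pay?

Watson pays $8.

Efficient allocation: Costa→Lot G ($178), Watson→Lot B ($125), Lindqvist→Lot C ($129), Jensen→Lot F ($141); total welfare W = $573.
Watson receives Lot B at value $125, so the others get W − 125 = $448.
Without Watson: best allocation of the remaining 3 bidders over all 4 lots is Costa→Lot G ($178), Lindqvist→Lot B ($137), Jensen→Lot F ($141), total $456.
VCG payment = (others' best without Watson) − (others' welfare with Watson) = 456 − 448 = $8.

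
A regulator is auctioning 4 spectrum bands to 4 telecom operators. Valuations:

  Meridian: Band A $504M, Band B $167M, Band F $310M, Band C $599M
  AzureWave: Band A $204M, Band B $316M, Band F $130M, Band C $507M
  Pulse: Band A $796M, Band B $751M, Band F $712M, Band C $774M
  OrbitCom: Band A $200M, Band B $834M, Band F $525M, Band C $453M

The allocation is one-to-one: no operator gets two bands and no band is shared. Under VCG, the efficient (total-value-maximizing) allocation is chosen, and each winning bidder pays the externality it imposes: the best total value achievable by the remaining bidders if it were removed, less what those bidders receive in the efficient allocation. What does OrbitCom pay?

Efficient allocation: Meridian→Band A ($504M), AzureWave→Band C ($507M), Pulse→Band F ($712M), OrbitCom→Band B ($834M); total welfare W = $2557M.
OrbitCom receives Band B at value $834M, so the others get W − 834 = $1723M.
Without OrbitCom: best allocation of the remaining 3 bidders over all 4 bands is Meridian→Band A ($504M), AzureWave→Band C ($507M), Pulse→Band B ($751M), total $1762M.
VCG payment = (others' best without OrbitCom) − (others' welfare with OrbitCom) = 1762 − 1723 = $39M.

OrbitCom pays $39M.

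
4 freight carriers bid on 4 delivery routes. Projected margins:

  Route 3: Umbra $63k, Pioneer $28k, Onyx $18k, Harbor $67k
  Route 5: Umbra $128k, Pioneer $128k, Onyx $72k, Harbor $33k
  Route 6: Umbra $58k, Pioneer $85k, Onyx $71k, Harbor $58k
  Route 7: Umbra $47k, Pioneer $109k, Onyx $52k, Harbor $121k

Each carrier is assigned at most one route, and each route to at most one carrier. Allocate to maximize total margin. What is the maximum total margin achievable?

Optimal: Umbra→Route 3 ($63k), Pioneer→Route 5 ($128k), Onyx→Route 6 ($71k), Harbor→Route 7 ($121k) — total 63+128+71+121 = $383k.
Column-greedy (each route in turn goes to its best remaining carrier) gives $332k, worse by 51.
Checked against all permutations: $383k is optimal.

Max total: $383k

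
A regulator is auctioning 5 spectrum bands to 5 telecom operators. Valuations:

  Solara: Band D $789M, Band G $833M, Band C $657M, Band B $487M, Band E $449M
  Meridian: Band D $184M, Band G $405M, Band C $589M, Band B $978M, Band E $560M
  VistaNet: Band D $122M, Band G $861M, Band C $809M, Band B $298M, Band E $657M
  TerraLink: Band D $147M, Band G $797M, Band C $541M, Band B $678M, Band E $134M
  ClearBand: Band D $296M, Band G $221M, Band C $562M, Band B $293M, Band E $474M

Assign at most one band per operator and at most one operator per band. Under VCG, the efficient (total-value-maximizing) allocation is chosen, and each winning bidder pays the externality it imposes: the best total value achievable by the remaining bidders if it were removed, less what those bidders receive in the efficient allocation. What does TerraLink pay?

TerraLink pays $140M.

Efficient allocation: Solara→Band D ($789M), Meridian→Band B ($978M), VistaNet→Band C ($809M), TerraLink→Band G ($797M), ClearBand→Band E ($474M); total welfare W = $3847M.
TerraLink receives Band G at value $797M, so the others get W − 797 = $3050M.
Without TerraLink: best allocation of the remaining 4 bidders over all 5 bands is Solara→Band D ($789M), Meridian→Band B ($978M), VistaNet→Band G ($861M), ClearBand→Band C ($562M), total $3190M.
VCG payment = (others' best without TerraLink) − (others' welfare with TerraLink) = 3190 − 3050 = $140M.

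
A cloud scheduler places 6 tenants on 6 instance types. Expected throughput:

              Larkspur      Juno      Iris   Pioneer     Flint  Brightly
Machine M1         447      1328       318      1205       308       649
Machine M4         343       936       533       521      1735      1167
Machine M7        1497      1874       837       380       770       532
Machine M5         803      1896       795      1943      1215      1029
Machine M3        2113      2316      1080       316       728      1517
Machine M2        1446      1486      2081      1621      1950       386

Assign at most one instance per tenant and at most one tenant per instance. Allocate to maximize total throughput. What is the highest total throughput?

Maximum total: 10395 ops/s

Optimal: Larkspur→Machine M3 (2113 ops/s), Juno→Machine M7 (1874 ops/s), Iris→Machine M2 (2081 ops/s), Pioneer→Machine M5 (1943 ops/s), Flint→Machine M4 (1735 ops/s), Brightly→Machine M1 (649 ops/s) — total 2113+1874+2081+1943+1735+649 = 10395 ops/s.
Max-entry greedy (repeatedly take the single best remaining cell) gives 10221 ops/s, worse by 174.
Next-best assignment: Larkspur→Machine M7, Juno→Machine M3, Iris→Machine M2, Pioneer→Machine M5, Flint→Machine M4, Brightly→Machine M1 = 10221 ops/s.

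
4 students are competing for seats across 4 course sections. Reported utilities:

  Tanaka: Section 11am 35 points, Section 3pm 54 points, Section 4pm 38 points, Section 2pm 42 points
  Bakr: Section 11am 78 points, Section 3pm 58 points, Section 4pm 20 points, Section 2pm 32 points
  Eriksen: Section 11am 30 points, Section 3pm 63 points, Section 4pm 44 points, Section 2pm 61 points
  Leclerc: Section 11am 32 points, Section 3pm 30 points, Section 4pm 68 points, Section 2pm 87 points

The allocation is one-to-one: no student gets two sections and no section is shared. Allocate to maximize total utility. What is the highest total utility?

Treat this as an assignment problem: match each student to one section.
Optimal: Tanaka→Section 4pm (38 points), Bakr→Section 11am (78 points), Eriksen→Section 3pm (63 points), Leclerc→Section 2pm (87 points) — total 38+78+63+87 = 266 points.
Column-greedy (each section in turn goes to its best remaining student) gives 251 points, worse by 15.

Max total: 266 points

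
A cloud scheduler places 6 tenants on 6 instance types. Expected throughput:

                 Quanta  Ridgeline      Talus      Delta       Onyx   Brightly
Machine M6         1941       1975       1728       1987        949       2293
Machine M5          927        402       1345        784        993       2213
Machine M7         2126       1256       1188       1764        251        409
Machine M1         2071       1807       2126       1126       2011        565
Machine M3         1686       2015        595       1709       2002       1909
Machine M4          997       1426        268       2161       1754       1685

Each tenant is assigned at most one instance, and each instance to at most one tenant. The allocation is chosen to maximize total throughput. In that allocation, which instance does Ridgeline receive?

This is the linear assignment problem.
Optimal: Quanta→Machine M7 (2126 ops/s), Ridgeline→Machine M6 (1975 ops/s), Talus→Machine M1 (2126 ops/s), Delta→Machine M4 (2161 ops/s), Onyx→Machine M3 (2002 ops/s), Brightly→Machine M5 (2213 ops/s) — total 2126+1975+2126+2161+2002+2213 = 12603 ops/s.
Swapping Onyx↔Brightly (Onyx→Machine M5 993 ops/s, Brightly→Machine M3 1909 ops/s) loses 1313.
Ridgeline's own top instance is Machine M3 (2015 ops/s), but forcing Ridgeline→Machine M3 and reassigning the rest optimally gives only 12254 ops/s — worse by 349.

Ridgeline receives Machine M6.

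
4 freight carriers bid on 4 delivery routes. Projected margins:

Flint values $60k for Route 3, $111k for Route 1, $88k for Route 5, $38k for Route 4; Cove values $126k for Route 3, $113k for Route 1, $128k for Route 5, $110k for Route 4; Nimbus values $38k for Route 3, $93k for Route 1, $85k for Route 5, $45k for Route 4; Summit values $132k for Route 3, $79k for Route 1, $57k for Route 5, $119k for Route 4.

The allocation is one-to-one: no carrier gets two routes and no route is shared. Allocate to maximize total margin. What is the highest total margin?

Optimal: Flint→Route 1 ($111k), Cove→Route 3 ($126k), Nimbus→Route 5 ($85k), Summit→Route 4 ($119k) — total 111+126+85+119 = $441k.
Column-greedy (each route in turn goes to its best remaining carrier) gives $378k, worse by 63.
Next-best assignment: Flint→Route 1, Cove→Route 4, Nimbus→Route 5, Summit→Route 3 = $438k.
Swapping Nimbus↔Cove (Nimbus→Route 3 $38k, Cove→Route 5 $128k) loses 45.

Max total: $441k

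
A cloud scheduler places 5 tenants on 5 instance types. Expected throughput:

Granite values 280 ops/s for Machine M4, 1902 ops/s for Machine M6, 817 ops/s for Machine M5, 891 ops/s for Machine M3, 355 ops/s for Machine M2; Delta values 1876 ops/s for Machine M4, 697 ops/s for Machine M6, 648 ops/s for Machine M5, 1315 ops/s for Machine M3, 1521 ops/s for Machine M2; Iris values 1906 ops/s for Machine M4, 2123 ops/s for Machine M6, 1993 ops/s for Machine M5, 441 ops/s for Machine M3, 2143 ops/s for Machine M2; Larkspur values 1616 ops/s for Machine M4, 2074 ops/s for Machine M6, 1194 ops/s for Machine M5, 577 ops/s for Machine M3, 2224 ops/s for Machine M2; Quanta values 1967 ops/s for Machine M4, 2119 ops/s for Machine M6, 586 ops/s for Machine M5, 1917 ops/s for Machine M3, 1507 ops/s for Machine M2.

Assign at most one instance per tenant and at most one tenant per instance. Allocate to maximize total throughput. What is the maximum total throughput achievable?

Optimal: Granite→Machine M6 (1902 ops/s), Delta→Machine M4 (1876 ops/s), Iris→Machine M5 (1993 ops/s), Larkspur→Machine M2 (2224 ops/s), Quanta→Machine M3 (1917 ops/s) — total 1902+1876+1993+2224+1917 = 9912 ops/s.
Column-greedy (each instance in turn goes to its best remaining tenant) gives 6954 ops/s, worse by 2958.
Next-best assignment: Granite→Machine M6, Delta→Machine M3, Iris→Machine M5, Larkspur→Machine M2, Quanta→Machine M4 = 9401 ops/s.
Swapping Delta↔Quanta (Delta→Machine M3 1315 ops/s, Quanta→Machine M4 1967 ops/s) loses 511.

Max total: 9912 ops/s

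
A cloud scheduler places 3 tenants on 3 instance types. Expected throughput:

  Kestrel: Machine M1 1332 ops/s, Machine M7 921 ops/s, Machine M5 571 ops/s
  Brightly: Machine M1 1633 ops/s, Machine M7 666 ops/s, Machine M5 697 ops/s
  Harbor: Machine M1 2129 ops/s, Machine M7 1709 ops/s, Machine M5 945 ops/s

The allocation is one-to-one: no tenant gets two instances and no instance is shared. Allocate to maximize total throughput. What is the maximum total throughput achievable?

Optimal: Kestrel→Machine M5 (571 ops/s), Brightly→Machine M1 (1633 ops/s), Harbor→Machine M7 (1709 ops/s) — total 571+1633+1709 = 3913 ops/s.
Checked against all permutations: 3913 ops/s is optimal.

Max total: 3913 ops/s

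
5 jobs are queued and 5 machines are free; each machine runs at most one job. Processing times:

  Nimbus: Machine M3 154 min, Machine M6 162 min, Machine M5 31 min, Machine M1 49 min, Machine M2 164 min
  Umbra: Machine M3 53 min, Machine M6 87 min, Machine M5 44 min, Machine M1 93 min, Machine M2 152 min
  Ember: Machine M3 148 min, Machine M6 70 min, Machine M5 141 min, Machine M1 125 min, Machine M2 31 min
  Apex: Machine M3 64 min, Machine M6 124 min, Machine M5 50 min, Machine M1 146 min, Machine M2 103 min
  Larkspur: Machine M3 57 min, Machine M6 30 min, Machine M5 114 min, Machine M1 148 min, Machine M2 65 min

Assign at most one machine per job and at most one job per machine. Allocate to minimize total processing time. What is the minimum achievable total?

Min total: 213 min

Optimal: Nimbus→Machine M1 (49 min), Umbra→Machine M3 (53 min), Ember→Machine M2 (31 min), Apex→Machine M5 (50 min), Larkspur→Machine M6 (30 min) — total 49+53+31+50+30 = 213 min.
Column-greedy (each machine in turn goes to its cheapest remaining job) gives 342 min, worse by 129.
Next-best assignment: Nimbus→Machine M1, Umbra→Machine M5, Ember→Machine M2, Apex→Machine M3, Larkspur→Machine M6 = 218 min.
Swapping Umbra↔Larkspur (Umbra→Machine M6 87 min, Larkspur→Machine M3 57 min) adds 61.
No other one-to-one assignment undercuts 213 min.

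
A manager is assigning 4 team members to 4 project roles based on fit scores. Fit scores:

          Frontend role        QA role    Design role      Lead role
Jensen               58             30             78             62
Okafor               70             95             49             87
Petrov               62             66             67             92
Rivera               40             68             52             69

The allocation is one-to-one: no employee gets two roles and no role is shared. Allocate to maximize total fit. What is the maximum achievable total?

Max total: 308 pts

Optimal: Jensen→Design role (78 pts), Okafor→Frontend role (70 pts), Petrov→Lead role (92 pts), Rivera→QA role (68 pts) — total 78+70+92+68 = 308 pts.
Max-entry greedy (repeatedly take the single best remaining cell) gives 305 pts, worse by 3.
Swapping Rivera↔Okafor (Rivera→Frontend role 40 pts, Okafor→QA role 95 pts) loses 3.
Every other assignment is strictly worse.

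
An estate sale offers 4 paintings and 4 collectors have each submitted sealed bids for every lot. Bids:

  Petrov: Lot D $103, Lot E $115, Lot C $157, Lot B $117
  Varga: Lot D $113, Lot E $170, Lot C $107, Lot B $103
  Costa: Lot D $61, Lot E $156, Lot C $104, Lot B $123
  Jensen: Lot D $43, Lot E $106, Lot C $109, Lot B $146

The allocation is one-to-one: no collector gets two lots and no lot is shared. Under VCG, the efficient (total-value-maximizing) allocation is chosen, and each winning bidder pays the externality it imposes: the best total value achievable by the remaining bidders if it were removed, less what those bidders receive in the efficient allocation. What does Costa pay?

Efficient allocation: Petrov→Lot C ($157), Varga→Lot D ($113), Costa→Lot E ($156), Jensen→Lot B ($146); total welfare W = $572.
Costa receives Lot E at value $156, so the others get W − 156 = $416.
Without Costa: best allocation of the remaining 3 bidders over all 4 lots is Petrov→Lot C ($157), Varga→Lot E ($170), Jensen→Lot B ($146), total $473.
VCG payment = (others' best without Costa) − (others' welfare with Costa) = 473 − 416 = $57.

Costa pays $57.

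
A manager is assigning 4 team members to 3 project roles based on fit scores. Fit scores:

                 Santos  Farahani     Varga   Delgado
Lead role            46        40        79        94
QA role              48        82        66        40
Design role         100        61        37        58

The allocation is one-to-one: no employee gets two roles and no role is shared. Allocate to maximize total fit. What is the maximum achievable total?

Maximum total: 276 pts

Optimal: Delgado→Lead role (94 pts), Farahani→QA role (82 pts), Santos→Design role (100 pts) — total 94+82+100 = 276 pts.
Row-greedy (each employee in turn takes its best remaining role) gives 261 pts, worse by 15.
Swapping Delgado↔Santos (Delgado→Design role 58 pts, Santos→Lead role 46 pts) loses 90.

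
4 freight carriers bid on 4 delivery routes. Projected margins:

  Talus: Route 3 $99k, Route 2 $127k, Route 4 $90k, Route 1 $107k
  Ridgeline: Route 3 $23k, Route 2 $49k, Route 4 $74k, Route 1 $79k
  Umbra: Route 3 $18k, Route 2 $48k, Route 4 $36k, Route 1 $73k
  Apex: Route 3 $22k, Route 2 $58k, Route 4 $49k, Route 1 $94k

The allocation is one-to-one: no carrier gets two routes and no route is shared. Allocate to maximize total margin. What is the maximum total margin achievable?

Max total: $315k

Optimal: Talus→Route 3 ($99k), Ridgeline→Route 4 ($74k), Umbra→Route 2 ($48k), Apex→Route 1 ($94k) — total 99+74+48+94 = $315k.
Row-greedy (each carrier in turn takes its best remaining route) gives $264k, worse by 51.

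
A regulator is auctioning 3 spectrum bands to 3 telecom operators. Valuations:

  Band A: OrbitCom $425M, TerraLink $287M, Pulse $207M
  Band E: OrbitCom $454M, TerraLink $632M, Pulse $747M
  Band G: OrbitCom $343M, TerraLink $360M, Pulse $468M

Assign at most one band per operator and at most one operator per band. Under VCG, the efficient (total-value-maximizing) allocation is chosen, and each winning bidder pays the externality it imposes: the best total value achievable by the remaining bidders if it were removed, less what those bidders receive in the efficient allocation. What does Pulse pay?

Pulse pays $272M.

Efficient allocation: OrbitCom→Band A ($425M), TerraLink→Band G ($360M), Pulse→Band E ($747M); total welfare W = $1532M.
Pulse receives Band E at value $747M, so the others get W − 747 = $785M.
Without Pulse: best allocation of the remaining 2 bidders over all 3 bands is OrbitCom→Band A ($425M), TerraLink→Band E ($632M), total $1057M.
VCG payment = (others' best without Pulse) − (others' welfare with Pulse) = 1057 − 785 = $272M.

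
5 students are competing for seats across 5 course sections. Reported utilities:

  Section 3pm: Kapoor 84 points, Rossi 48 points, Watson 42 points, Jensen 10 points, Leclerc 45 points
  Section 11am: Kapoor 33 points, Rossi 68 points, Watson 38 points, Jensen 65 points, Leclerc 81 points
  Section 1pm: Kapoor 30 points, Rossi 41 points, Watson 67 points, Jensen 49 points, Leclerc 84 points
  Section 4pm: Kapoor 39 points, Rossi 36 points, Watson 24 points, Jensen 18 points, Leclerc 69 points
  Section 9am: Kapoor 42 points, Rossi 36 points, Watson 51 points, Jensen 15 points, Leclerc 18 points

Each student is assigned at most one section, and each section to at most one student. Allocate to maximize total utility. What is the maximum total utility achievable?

This is the linear assignment problem.
Optimal: Kapoor→Section 3pm (84 points), Rossi→Section 11am (68 points), Watson→Section 9am (51 points), Jensen→Section 1pm (49 points), Leclerc→Section 4pm (69 points) — total 84+68+51+49+69 = 321 points.
Max-entry greedy (repeatedly take the single best remaining cell) gives 305 points, worse by 16.

Max total: 321 points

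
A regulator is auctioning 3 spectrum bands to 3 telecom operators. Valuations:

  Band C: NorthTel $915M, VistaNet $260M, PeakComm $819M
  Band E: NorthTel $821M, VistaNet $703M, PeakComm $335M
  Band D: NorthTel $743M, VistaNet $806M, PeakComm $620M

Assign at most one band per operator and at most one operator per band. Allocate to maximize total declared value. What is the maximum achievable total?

Maximum total: $2446M

This is a one-to-one assignment (maximum-weight bipartite matching).
Optimal: NorthTel→Band E ($821M), VistaNet→Band D ($806M), PeakComm→Band C ($819M) — total 821+806+819 = $2446M.
Max-entry greedy (repeatedly take the single best remaining cell) gives $2056M, worse by 390.
Next-best assignment: NorthTel→Band D, VistaNet→Band E, PeakComm→Band C = $2265M.
Swapping NorthTel↔VistaNet (NorthTel→Band D $743M, VistaNet→Band E $703M) loses 181.
No other one-to-one assignment exceeds $2446M.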